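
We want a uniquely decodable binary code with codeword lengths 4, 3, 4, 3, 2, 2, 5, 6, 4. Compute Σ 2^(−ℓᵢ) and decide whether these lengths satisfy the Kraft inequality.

0.984375; yes

With common denominator 2^6 = 64: Σ 2^(−ℓᵢ) = 4/64 + 8/64 + 4/64 + 8/64 + 16/64 + 16/64 + 2/64 + 1/64 + 4/64 = 63/64 = 0.984375.
Kraft's inequality requires Σ ≤ 1; here Σ = 0.984375 ≤ 1, so such a prefix code exists.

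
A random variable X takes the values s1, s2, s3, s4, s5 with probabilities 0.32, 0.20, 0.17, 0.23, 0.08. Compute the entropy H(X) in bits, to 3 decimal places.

H = −Σ pᵢ log₂ pᵢ.
−0.32·log₂(0.32) = 0.5260
−0.20·log₂(0.20) = 0.4644
−0.17·log₂(0.17) = 0.4346
−0.23·log₂(0.23) = 0.4877
−0.08·log₂(0.08) = 0.2915
Sum ≈ 2.2042 → 2.204 bits.

2.204 bits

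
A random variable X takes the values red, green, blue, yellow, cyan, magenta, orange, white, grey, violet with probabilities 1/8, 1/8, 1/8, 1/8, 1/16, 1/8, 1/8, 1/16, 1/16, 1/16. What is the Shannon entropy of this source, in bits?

Each probability is a power of 1/2, so log₂(1/p) is an integer.
H = Σ p·log₂(1/p) = 1/8·3 + 1/8·3 + 1/8·3 + 1/8·3 + 1/16·4 + 1/8·3 + 1/8·3 + 1/16·4 + 1/16·4 + 1/16·4 = 3.25 bits.

3.25 bits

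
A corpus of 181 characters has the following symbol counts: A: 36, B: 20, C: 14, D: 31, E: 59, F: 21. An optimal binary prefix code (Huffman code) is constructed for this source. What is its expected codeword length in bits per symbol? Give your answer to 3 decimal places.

Probabilities are the counts divided by 181.
Repeatedly combine the two least-probable nodes; the expected code length is the sum of the merged weights.
merge 14/181 + 20/181 → 34/181
merge 21/181 + 31/181 → 52/181
merge 34/181 + 36/181 → 70/181
merge 52/181 + 59/181 → 111/181
merge 70/181 + 111/181 → 1
L = 34/181 + 52/181 + 70/181 + 111/181 + 1 = 448/181 ≈ 2.475 bits/symbol.

2.475 bits/symbol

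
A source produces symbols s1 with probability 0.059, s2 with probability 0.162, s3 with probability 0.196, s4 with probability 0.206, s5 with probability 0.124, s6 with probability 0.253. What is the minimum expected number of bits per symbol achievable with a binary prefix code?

Repeatedly combine the two least-probable nodes; the expected code length is the sum of the merged weights.
merge 59/1000 + 31/250 → 183/1000
merge 81/500 + 183/1000 → 69/200
merge 49/250 + 103/500 → 201/500
merge 253/1000 + 69/200 → 299/500
merge 201/500 + 299/500 → 1
L = 183/1000 + 69/200 + 201/500 + 299/500 + 1 = 316/125 = 2.528 bits/symbol.

2.528 bits/symbol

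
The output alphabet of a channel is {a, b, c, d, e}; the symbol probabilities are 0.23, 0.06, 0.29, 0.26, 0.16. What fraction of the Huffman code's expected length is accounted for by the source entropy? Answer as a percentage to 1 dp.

Entropy H = −Σ p log₂ p ≈ 2.1774 bits.
Huffman merges: 3/50+4/25→11/50; 11/50+23/100→9/20; 13/50+29/100→11/20; 9/20+11/20→1. L = 111/50 ≈ 2.2200.
Efficiency = H/L = 2.1774/2.2200 = 98.1%.

98.1%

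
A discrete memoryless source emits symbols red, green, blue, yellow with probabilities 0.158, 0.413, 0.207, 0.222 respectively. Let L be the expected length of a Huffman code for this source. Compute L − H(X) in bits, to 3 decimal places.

Entropy H = −Σ p log₂ p ≈ 1.8999 bits.
Huffman merges: 79/500+207/1000→73/200; 111/500+73/200→587/1000; 413/1000+587/1000→1. L = 244/125 ≈ 1.9520.
L − H = 1.9520 − 1.8999 = 0.052 bits.

0.052 bits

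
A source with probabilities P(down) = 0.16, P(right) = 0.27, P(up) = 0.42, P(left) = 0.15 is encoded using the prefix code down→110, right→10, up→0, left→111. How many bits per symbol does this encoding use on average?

L̄ = Σ pᵢ·ℓᵢ = 0.16·3 + 0.27·2 + 0.42·1 + 0.15·3 = 1.89 bits/symbol.

1.89 bits/symbol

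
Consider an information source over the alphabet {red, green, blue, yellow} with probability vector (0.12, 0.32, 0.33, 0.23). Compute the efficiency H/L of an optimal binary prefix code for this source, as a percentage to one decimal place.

Entropy H = −Σ p log₂ p ≈ 1.9086 bits.
Huffman merges: 3/25+23/100→7/20; 8/25+33/100→13/20; 7/20+13/20→1. L = 2 ≈ 2.0000.
Efficiency = H/L = 1.9086/2.0000 = 95.4%.

95.4%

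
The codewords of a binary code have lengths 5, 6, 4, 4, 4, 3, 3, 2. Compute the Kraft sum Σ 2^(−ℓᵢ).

0.734375

With common denominator 2^6 = 64: Σ 2^(−ℓᵢ) = 2/64 + 1/64 + 4/64 + 4/64 + 4/64 + 8/64 + 8/64 + 16/64 = 47/64 = 0.734375.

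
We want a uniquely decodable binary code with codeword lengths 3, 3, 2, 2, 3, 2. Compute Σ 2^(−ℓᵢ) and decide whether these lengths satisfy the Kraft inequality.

1.125; no

With common denominator 2^3 = 8: Σ 2^(−ℓᵢ) = 1/8 + 1/8 + 2/8 + 2/8 + 1/8 + 2/8 = 9/8 = 1.125.
Kraft's inequality requires Σ ≤ 1; here Σ = 1.125 > 1, so no such prefix code exists.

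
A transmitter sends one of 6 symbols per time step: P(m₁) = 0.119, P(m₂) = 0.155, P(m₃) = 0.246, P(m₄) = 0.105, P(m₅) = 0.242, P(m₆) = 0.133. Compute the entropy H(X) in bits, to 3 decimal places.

2.504 bits

H = −Σ pᵢ log₂ pᵢ.
−0.119·log₂(0.119) = 0.3654
−0.155·log₂(0.155) = 0.4169
−0.246·log₂(0.246) = 0.4977
−0.105·log₂(0.105) = 0.3414
−0.242·log₂(0.242) = 0.4954
−0.133·log₂(0.133) = 0.3871
Sum ≈ 2.5039 → 2.504 bits.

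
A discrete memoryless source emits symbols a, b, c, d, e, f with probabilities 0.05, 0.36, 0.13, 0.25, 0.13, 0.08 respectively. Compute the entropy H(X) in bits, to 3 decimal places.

H = −Σ pᵢ log₂ pᵢ.
−0.05·log₂(0.05) = 0.2161
−0.36·log₂(0.36) = 0.5306
−0.13·log₂(0.13) = 0.3826
−0.25·log₂(0.25) = 0.5000
−0.13·log₂(0.13) = 0.3826
−0.08·log₂(0.08) = 0.2915
Sum ≈ 2.3035 → 2.304 bits.

2.304 bits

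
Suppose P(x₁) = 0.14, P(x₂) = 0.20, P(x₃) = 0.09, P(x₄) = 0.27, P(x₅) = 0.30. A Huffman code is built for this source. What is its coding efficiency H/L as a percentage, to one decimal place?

98.9%

Entropy H = −Σ p log₂ p ≈ 2.2053 bits.
Huffman merges: 9/100+7/50→23/100; 1/5+23/100→43/100; 27/100+3/10→57/100; 43/100+57/100→1. L = 223/100 ≈ 2.2300.
Efficiency = H/L = 2.2053/2.2300 = 98.9%.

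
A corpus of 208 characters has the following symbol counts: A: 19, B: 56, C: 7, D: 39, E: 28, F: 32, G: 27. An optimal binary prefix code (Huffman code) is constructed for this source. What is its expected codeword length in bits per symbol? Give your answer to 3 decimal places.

2.668 bits/symbol

Probabilities are the counts divided by 208.
Repeatedly combine the two least-probable nodes; the expected code length is the sum of the merged weights.
merge 7/208 + 19/208 → 1/8
merge 1/8 + 27/208 → 53/208
merge 7/52 + 2/13 → 15/52
merge 3/16 + 53/208 → 23/52
merge 7/26 + 15/52 → 29/52
merge 23/52 + 29/52 → 1
L = 1/8 + 53/208 + 15/52 + 23/52 + 29/52 + 1 = 555/208 ≈ 2.668 bits/symbol.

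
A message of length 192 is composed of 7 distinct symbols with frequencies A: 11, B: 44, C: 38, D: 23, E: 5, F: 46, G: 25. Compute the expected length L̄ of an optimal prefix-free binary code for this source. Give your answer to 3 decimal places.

Probabilities are the counts divided by 192.
Repeatedly combine the two least-probable nodes; the expected code length is the sum of the merged weights.
merge 5/192 + 11/192 → 1/12
merge 1/12 + 23/192 → 13/64
merge 25/192 + 19/96 → 21/64
merge 13/64 + 11/48 → 83/192
merge 23/96 + 21/64 → 109/192
merge 83/192 + 109/192 → 1
L = 1/12 + 13/64 + 21/64 + 83/192 + 109/192 + 1 = 251/96 ≈ 2.615 bits/symbol.

2.615 bits/symbol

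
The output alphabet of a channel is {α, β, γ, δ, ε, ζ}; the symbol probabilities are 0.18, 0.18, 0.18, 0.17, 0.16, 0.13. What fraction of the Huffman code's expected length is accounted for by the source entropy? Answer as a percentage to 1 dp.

97.6%

Entropy H = −Σ p log₂ p ≈ 2.5762 bits.
Huffman merges: 13/100+4/25→29/100; 17/100+9/50→7/20; 9/50+9/50→9/25; 29/100+7/20→16/25; 9/25+16/25→1. L = 66/25 ≈ 2.6400.
Efficiency = H/L = 2.5762/2.6400 = 97.6%.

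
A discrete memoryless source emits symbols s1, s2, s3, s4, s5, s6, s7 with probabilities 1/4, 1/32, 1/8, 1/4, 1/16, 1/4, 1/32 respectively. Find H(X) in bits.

2.4375 bits

Each probability is a power of 1/2, so log₂(1/p) is an integer.
H = Σ p·log₂(1/p) = 1/4·2 + 1/32·5 + 1/8·3 + 1/4·2 + 1/16·4 + 1/4·2 + 1/32·5 = 2.4375 bits.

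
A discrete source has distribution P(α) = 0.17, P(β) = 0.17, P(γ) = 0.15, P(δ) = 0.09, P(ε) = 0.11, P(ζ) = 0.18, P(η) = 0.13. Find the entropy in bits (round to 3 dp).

H = −Σ pᵢ log₂ pᵢ.
−0.17·log₂(0.17) = 0.4346
−0.17·log₂(0.17) = 0.4346
−0.15·log₂(0.15) = 0.4105
−0.09·log₂(0.09) = 0.3127
−0.11·log₂(0.11) = 0.3503
−0.18·log₂(0.18) = 0.4453
−0.13·log₂(0.13) = 0.3826
Sum ≈ 2.7706 → 2.771 bits.

2.771 bits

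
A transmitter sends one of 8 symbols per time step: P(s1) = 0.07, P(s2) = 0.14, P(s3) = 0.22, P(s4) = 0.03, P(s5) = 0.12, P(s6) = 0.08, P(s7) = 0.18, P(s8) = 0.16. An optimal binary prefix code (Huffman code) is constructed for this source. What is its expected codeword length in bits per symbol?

2.88 bits/symbol

Repeatedly combine the two least-probable nodes; the expected code length is the sum of the merged weights.
merge 3/100 + 7/100 → 1/10
merge 2/25 + 1/10 → 9/50
merge 3/25 + 7/50 → 13/50
merge 4/25 + 9/50 → 17/50
merge 9/50 + 11/50 → 2/5
merge 13/50 + 17/50 → 3/5
merge 2/5 + 3/5 → 1
L = 1/10 + 9/50 + 13/50 + 17/50 + 2/5 + 3/5 + 1 = 72/25 = 2.88 bits/symbol.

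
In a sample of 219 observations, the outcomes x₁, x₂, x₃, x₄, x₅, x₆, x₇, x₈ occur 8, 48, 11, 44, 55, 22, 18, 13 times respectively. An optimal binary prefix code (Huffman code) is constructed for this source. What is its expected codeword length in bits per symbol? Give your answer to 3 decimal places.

2.744 bits/symbol

Probabilities are the counts divided by 219.
Repeatedly combine the two least-probable nodes; the expected code length is the sum of the merged weights.
merge 8/219 + 11/219 → 19/219
merge 13/219 + 6/73 → 31/219
merge 19/219 + 22/219 → 41/219
merge 31/219 + 41/219 → 24/73
merge 44/219 + 16/73 → 92/219
merge 55/219 + 24/73 → 127/219
merge 92/219 + 127/219 → 1
L = 19/219 + 31/219 + 41/219 + 24/73 + 92/219 + 127/219 + 1 = 601/219 ≈ 2.744 bits/symbol.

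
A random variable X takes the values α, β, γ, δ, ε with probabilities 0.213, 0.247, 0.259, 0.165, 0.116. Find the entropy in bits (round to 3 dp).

2.268 bits

H = −Σ pᵢ log₂ pᵢ.
−0.213·log₂(0.213) = 0.4752
−0.247·log₂(0.247) = 0.4983
−0.259·log₂(0.259) = 0.5048
−0.165·log₂(0.165) = 0.4289
−0.116·log₂(0.116) = 0.3605
Sum ≈ 2.2677 → 2.268 bits.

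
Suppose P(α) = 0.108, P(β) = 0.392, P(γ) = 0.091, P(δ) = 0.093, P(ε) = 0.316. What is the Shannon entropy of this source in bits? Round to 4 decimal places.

2.0349 bits

H = −Σ pᵢ log₂ pᵢ.
−0.108·log₂(0.108) = 0.3468
−0.392·log₂(0.392) = 0.5296
−0.091·log₂(0.091) = 0.3147
−0.093·log₂(0.093) = 0.3187
−0.316·log₂(0.316) = 0.5252
Sum ≈ 2.0349 → 2.0349 bits.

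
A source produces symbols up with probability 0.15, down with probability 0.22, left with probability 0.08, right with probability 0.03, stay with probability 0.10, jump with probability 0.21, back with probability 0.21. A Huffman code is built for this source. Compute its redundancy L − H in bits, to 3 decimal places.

0.068 bits

Entropy H = −Σ p log₂ p ≈ 2.6122 bits.
Huffman merges: 3/100+2/25→11/100; 1/10+11/100→21/100; 3/20+21/100→9/25; 21/100+21/100→21/50; 11/50+9/25→29/50; 21/50+29/50→1. L = 67/25 ≈ 2.6800.
L − H = 2.6800 − 2.6122 = 0.068 bits.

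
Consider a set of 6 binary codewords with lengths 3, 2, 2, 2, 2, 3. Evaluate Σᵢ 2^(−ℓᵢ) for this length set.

1.25

With common denominator 2^3 = 8: Σ 2^(−ℓᵢ) = 1/8 + 2/8 + 2/8 + 2/8 + 2/8 + 1/8 = 10/8 = 1.25.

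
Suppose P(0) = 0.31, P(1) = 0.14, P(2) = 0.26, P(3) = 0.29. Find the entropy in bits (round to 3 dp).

1.944 bits

H = −Σ pᵢ log₂ pᵢ.
−0.31·log₂(0.31) = 0.5238
−0.14·log₂(0.14) = 0.3971
−0.26·log₂(0.26) = 0.5053
−0.29·log₂(0.29) = 0.5179
Sum ≈ 1.9441 → 1.944 bits.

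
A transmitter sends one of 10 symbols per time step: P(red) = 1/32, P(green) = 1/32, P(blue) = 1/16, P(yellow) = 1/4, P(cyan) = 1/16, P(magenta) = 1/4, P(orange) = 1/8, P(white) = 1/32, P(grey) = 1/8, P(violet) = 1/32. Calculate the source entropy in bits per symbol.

Each probability is a power of 1/2, so log₂(1/p) is an integer.
H = Σ p·log₂(1/p) = 1/32·5 + 1/32·5 + 1/16·4 + 1/4·2 + 1/16·4 + 1/4·2 + 1/8·3 + 1/32·5 + 1/8·3 + 1/32·5 = 2.875 bits.

2.875 bits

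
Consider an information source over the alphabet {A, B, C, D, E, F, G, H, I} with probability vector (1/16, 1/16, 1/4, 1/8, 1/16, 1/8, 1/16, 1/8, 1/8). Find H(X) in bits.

3 bits

Each probability is a power of 1/2, so log₂(1/p) is an integer.
H = Σ p·log₂(1/p) = 1/16·4 + 1/16·4 + 1/4·2 + 1/8·3 + 1/16·4 + 1/8·3 + 1/16·4 + 1/8·3 + 1/8·3 = 3 bits.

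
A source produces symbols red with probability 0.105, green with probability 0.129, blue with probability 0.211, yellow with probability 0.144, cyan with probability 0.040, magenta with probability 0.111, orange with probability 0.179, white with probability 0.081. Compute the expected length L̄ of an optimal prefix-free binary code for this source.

Repeatedly combine the two least-probable nodes; the expected code length is the sum of the merged weights.
merge 1/25 + 81/1000 → 121/1000
merge 21/200 + 111/1000 → 27/125
merge 121/1000 + 129/1000 → 1/4
merge 18/125 + 179/1000 → 323/1000
merge 211/1000 + 27/125 → 427/1000
merge 1/4 + 323/1000 → 573/1000
merge 427/1000 + 573/1000 → 1
L = 121/1000 + 27/125 + 1/4 + 323/1000 + 427/1000 + 573/1000 + 1 = 291/100 = 2.91 bits/symbol.

2.91 bits/symbol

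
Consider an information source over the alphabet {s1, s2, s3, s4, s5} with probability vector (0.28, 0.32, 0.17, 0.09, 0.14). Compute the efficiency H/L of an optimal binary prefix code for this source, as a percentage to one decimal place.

Entropy H = −Σ p log₂ p ≈ 2.1846 bits.
Huffman merges: 9/100+7/50→23/100; 17/100+23/100→2/5; 7/25+8/25→3/5; 2/5+3/5→1. L = 223/100 ≈ 2.2300.
Efficiency = H/L = 2.1846/2.2300 = 98.0%.

98.0%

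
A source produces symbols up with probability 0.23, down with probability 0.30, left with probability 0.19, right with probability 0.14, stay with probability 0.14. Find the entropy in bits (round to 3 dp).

2.258 bits

H = −Σ pᵢ log₂ pᵢ.
−0.23·log₂(0.23) = 0.4877
−0.30·log₂(0.30) = 0.5211
−0.19·log₂(0.19) = 0.4552
−0.14·log₂(0.14) = 0.3971
−0.14·log₂(0.14) = 0.3971
Sum ≈ 2.2582 → 2.258 bits.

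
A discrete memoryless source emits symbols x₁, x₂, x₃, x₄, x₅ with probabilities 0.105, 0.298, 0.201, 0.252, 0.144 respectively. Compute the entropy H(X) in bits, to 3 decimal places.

2.231 bits

H = −Σ pᵢ log₂ pᵢ.
−0.105·log₂(0.105) = 0.3414
−0.298·log₂(0.298) = 0.5205
−0.201·log₂(0.201) = 0.4653
−0.252·log₂(0.252) = 0.5011
−0.144·log₂(0.144) = 0.4026
Sum ≈ 2.2309 → 2.231 bits.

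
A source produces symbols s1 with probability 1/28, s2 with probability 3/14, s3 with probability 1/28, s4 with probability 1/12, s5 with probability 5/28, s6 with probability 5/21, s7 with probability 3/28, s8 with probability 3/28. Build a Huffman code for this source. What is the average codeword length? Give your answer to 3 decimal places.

Repeatedly combine the two least-probable nodes; the expected code length is the sum of the merged weights.
merge 1/28 + 1/28 → 1/14
merge 1/14 + 1/12 → 13/84
merge 3/28 + 3/28 → 3/14
merge 13/84 + 5/28 → 1/3
merge 3/14 + 3/14 → 3/7
merge 5/21 + 1/3 → 4/7
merge 3/7 + 4/7 → 1
L = 1/14 + 13/84 + 3/14 + 1/3 + 3/7 + 4/7 + 1 = 233/84 ≈ 2.774 bits/symbol.

2.774 bits/symbol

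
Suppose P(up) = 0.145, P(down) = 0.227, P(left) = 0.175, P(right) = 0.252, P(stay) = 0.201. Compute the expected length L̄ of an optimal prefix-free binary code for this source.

2.32 bits/symbol

Repeatedly combine the two least-probable nodes; the expected code length is the sum of the merged weights.
merge 29/200 + 7/40 → 8/25
merge 201/1000 + 227/1000 → 107/250
merge 63/250 + 8/25 → 143/250
merge 107/250 + 143/250 → 1
L = 8/25 + 107/250 + 143/250 + 1 = 58/25 = 2.32 bits/symbol.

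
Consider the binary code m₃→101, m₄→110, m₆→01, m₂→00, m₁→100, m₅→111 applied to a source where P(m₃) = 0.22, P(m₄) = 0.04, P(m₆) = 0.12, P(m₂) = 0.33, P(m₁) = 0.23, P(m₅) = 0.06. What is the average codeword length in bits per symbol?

L̄ = Σ pᵢ·ℓᵢ = 0.22·3 + 0.04·3 + 0.12·2 + 0.33·2 + 0.23·3 + 0.06·3 = 2.55 bits/symbol.

2.55 bits/symbol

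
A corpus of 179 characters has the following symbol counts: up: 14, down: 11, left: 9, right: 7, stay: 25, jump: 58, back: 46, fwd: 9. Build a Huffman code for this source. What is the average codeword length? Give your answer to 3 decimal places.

2.620 bits/symbol

Probabilities are the counts divided by 179.
Repeatedly combine the two least-probable nodes; the expected code length is the sum of the merged weights.
merge 7/179 + 9/179 → 16/179
merge 9/179 + 11/179 → 20/179
merge 14/179 + 16/179 → 30/179
merge 20/179 + 25/179 → 45/179
merge 30/179 + 45/179 → 75/179
merge 46/179 + 58/179 → 104/179
merge 75/179 + 104/179 → 1
L = 16/179 + 20/179 + 30/179 + 45/179 + 75/179 + 104/179 + 1 = 469/179 ≈ 2.620 bits/symbol.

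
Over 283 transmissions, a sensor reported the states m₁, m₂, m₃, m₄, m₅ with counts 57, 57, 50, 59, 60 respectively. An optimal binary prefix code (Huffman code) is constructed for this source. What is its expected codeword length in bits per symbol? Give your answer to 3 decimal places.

2.378 bits/symbol

Probabilities are the counts divided by 283.
Repeatedly combine the two least-probable nodes; the expected code length is the sum of the merged weights.
merge 50/283 + 57/283 → 107/283
merge 57/283 + 59/283 → 116/283
merge 60/283 + 107/283 → 167/283
merge 116/283 + 167/283 → 1
L = 107/283 + 116/283 + 167/283 + 1 = 673/283 ≈ 2.378 bits/symbol.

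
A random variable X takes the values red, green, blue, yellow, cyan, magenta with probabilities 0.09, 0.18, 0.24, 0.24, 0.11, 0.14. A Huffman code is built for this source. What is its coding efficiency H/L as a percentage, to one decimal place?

99.0%

Entropy H = −Σ p log₂ p ≈ 2.4936 bits.
Huffman merges: 9/100+11/100→1/5; 7/50+9/50→8/25; 1/5+6/25→11/25; 6/25+8/25→14/25; 11/25+14/25→1. L = 63/25 ≈ 2.5200.
Efficiency = H/L = 2.4936/2.5200 = 99.0%.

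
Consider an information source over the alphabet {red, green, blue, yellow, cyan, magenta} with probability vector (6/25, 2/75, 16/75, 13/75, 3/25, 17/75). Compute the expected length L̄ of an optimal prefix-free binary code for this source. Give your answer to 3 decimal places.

Repeatedly combine the two least-probable nodes; the expected code length is the sum of the merged weights.
merge 2/75 + 3/25 → 11/75
merge 11/75 + 13/75 → 8/25
merge 16/75 + 17/75 → 11/25
merge 6/25 + 8/25 → 14/25
merge 11/25 + 14/25 → 1
L = 11/75 + 8/25 + 11/25 + 14/25 + 1 = 37/15 ≈ 2.467 bits/symbol.

2.467 bits/symbol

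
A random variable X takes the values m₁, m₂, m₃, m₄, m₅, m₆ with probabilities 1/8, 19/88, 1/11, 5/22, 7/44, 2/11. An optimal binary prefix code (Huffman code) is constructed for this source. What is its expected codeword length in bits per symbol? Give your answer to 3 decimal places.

Repeatedly combine the two least-probable nodes; the expected code length is the sum of the merged weights.
merge 1/11 + 1/8 → 19/88
merge 7/44 + 2/11 → 15/44
merge 19/88 + 19/88 → 19/44
merge 5/22 + 15/44 → 25/44
merge 19/44 + 25/44 → 1
L = 19/88 + 15/44 + 19/44 + 25/44 + 1 = 225/88 ≈ 2.557 bits/symbol.

2.557 bits/symbol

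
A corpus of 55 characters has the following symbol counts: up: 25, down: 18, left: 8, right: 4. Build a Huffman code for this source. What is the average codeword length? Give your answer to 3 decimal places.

Probabilities are the counts divided by 55.
Repeatedly combine the two least-probable nodes; the expected code length is the sum of the merged weights.
merge 4/55 + 8/55 → 12/55
merge 12/55 + 18/55 → 6/11
merge 5/11 + 6/11 → 1
L = 12/55 + 6/11 + 1 = 97/55 ≈ 1.764 bits/symbol.

1.764 bits/symbol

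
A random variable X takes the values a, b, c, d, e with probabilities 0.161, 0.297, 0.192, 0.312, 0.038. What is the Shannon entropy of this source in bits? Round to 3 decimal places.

H = −Σ pᵢ log₂ pᵢ.
−0.161·log₂(0.161) = 0.4242
−0.297·log₂(0.297) = 0.5202
−0.192·log₂(0.192) = 0.4571
−0.312·log₂(0.312) = 0.5243
−0.038·log₂(0.038) = 0.1793
Sum ≈ 2.1051 → 2.105 bits.

2.105 bits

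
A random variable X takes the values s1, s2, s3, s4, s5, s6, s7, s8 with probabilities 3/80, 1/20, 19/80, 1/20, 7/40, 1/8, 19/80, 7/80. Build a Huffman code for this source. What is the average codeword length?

Repeatedly combine the two least-probable nodes; the expected code length is the sum of the merged weights.
merge 3/80 + 1/20 → 7/80
merge 1/20 + 7/80 → 11/80
merge 7/80 + 1/8 → 17/80
merge 11/80 + 7/40 → 5/16
merge 17/80 + 19/80 → 9/20
merge 19/80 + 5/16 → 11/20
merge 9/20 + 11/20 → 1
L = 7/80 + 11/80 + 17/80 + 5/16 + 9/20 + 11/20 + 1 = 11/4 = 2.75 bits/symbol.

2.75 bits/symbol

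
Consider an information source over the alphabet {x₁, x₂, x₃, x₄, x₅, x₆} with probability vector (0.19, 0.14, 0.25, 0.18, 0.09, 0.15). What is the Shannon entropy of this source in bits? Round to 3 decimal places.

2.521 bits

H = −Σ pᵢ log₂ pᵢ.
−0.19·log₂(0.19) = 0.4552
−0.14·log₂(0.14) = 0.3971
−0.25·log₂(0.25) = 0.5000
−0.18·log₂(0.18) = 0.4453
−0.09·log₂(0.09) = 0.3127
−0.15·log₂(0.15) = 0.4105
Sum ≈ 2.5208 → 2.521 bits.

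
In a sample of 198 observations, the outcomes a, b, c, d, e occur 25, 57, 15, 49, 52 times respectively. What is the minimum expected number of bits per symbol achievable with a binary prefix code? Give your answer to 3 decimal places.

Probabilities are the counts divided by 198.
Repeatedly combine the two least-probable nodes; the expected code length is the sum of the merged weights.
merge 5/66 + 25/198 → 20/99
merge 20/99 + 49/198 → 89/198
merge 26/99 + 19/66 → 109/198
merge 89/198 + 109/198 → 1
L = 20/99 + 89/198 + 109/198 + 1 = 218/99 ≈ 2.202 bits/symbol.

2.202 bits/symbol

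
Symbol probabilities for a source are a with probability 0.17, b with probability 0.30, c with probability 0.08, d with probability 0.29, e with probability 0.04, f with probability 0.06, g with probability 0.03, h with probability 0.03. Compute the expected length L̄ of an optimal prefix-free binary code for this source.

2.54 bits/symbol

Repeatedly combine the two least-probable nodes; the expected code length is the sum of the merged weights.
merge 3/100 + 3/100 → 3/50
merge 1/25 + 3/50 → 1/10
merge 3/50 + 2/25 → 7/50
merge 1/10 + 7/50 → 6/25
merge 17/100 + 6/25 → 41/100
merge 29/100 + 3/10 → 59/100
merge 41/100 + 59/100 → 1
L = 3/50 + 1/10 + 7/50 + 6/25 + 41/100 + 59/100 + 1 = 127/50 = 2.54 bits/symbol.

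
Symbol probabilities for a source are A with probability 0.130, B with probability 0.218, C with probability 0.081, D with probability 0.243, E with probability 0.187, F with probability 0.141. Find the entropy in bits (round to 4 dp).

2.5022 bits

H = −Σ pᵢ log₂ pᵢ.
−0.130·log₂(0.130) = 0.3826
−0.218·log₂(0.218) = 0.4791
−0.081·log₂(0.081) = 0.2937
−0.243·log₂(0.243) = 0.4960
−0.187·log₂(0.187) = 0.4523
−0.141·log₂(0.141) = 0.3985
Sum ≈ 2.5022 → 2.5022 bits.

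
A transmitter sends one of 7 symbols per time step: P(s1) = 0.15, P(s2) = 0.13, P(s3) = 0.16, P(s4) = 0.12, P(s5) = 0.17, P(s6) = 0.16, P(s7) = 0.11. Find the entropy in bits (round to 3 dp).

2.791 bits

H = −Σ pᵢ log₂ pᵢ.
−0.15·log₂(0.15) = 0.4105
−0.13·log₂(0.13) = 0.3826
−0.16·log₂(0.16) = 0.4230
−0.12·log₂(0.12) = 0.3671
−0.17·log₂(0.17) = 0.4346
−0.16·log₂(0.16) = 0.4230
−0.11·log₂(0.11) = 0.3503
Sum ≈ 2.7912 → 2.791 bits.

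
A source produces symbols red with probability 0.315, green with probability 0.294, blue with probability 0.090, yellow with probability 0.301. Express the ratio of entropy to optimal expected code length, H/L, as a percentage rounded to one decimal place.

Entropy H = −Σ p log₂ p ≈ 1.8782 bits.
Huffman merges: 9/100+147/500→48/125; 301/1000+63/200→77/125; 48/125+77/125→1. L = 2 ≈ 2.0000.
Efficiency = H/L = 1.8782/2.0000 = 93.9%.

93.9%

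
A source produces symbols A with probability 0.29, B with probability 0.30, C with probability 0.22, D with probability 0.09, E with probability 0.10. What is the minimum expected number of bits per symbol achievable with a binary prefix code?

2.19 bits/symbol

Repeatedly combine the two least-probable nodes; the expected code length is the sum of the merged weights.
merge 9/100 + 1/10 → 19/100
merge 19/100 + 11/50 → 41/100
merge 29/100 + 3/10 → 59/100
merge 41/100 + 59/100 → 1
L = 19/100 + 41/100 + 59/100 + 1 = 219/100 = 2.19 bits/symbol.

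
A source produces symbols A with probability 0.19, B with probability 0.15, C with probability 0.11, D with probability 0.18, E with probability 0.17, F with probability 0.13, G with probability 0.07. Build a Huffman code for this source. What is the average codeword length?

Repeatedly combine the two least-probable nodes; the expected code length is the sum of the merged weights.
merge 7/100 + 11/100 → 9/50
merge 13/100 + 3/20 → 7/25
merge 17/100 + 9/50 → 7/20
merge 9/50 + 19/100 → 37/100
merge 7/25 + 7/20 → 63/100
merge 37/100 + 63/100 → 1
L = 9/50 + 7/25 + 7/20 + 37/100 + 63/100 + 1 = 281/100 = 2.81 bits/symbol.

2.81 bits/symbol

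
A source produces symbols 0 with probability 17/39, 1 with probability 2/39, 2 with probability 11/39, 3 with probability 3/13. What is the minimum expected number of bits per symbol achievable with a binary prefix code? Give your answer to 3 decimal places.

Repeatedly combine the two least-probable nodes; the expected code length is the sum of the merged weights.
merge 2/39 + 3/13 → 11/39
merge 11/39 + 11/39 → 22/39
merge 17/39 + 22/39 → 1
L = 11/39 + 22/39 + 1 = 24/13 ≈ 1.846 bits/symbol.

1.846 bits/symbol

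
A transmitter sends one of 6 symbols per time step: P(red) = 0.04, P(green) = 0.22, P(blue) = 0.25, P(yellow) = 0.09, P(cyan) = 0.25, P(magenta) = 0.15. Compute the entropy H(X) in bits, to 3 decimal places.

2.390 bits

H = −Σ pᵢ log₂ pᵢ.
−0.04·log₂(0.04) = 0.1858
−0.22·log₂(0.22) = 0.4806
−0.25·log₂(0.25) = 0.5000
−0.09·log₂(0.09) = 0.3127
−0.25·log₂(0.25) = 0.5000
−0.15·log₂(0.15) = 0.4105
Sum ≈ 2.3895 → 2.390 bits.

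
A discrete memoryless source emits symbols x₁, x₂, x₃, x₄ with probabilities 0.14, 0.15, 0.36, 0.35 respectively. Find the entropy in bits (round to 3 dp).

H = −Σ pᵢ log₂ pᵢ.
−0.14·log₂(0.14) = 0.3971
−0.15·log₂(0.15) = 0.4105
−0.36·log₂(0.36) = 0.5306
−0.35·log₂(0.35) = 0.5301
Sum ≈ 1.8684 → 1.868 bits.

1.868 bits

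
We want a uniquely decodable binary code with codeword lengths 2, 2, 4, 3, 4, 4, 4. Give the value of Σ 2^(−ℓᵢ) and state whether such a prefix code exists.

0.875; yes

With common denominator 2^4 = 16: Σ 2^(−ℓᵢ) = 4/16 + 4/16 + 1/16 + 2/16 + 1/16 + 1/16 + 1/16 = 14/16 = 0.875.
Kraft's inequality requires Σ ≤ 1; here Σ = 0.875 ≤ 1, so such a prefix code exists.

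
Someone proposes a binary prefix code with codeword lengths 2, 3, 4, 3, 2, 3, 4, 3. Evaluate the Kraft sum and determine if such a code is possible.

1.125; no

With common denominator 2^4 = 16: Σ 2^(−ℓᵢ) = 4/16 + 2/16 + 1/16 + 2/16 + 4/16 + 2/16 + 1/16 + 2/16 = 18/16 = 1.125.
Kraft's inequality requires Σ ≤ 1; here Σ = 1.125 > 1, so no such prefix code exists.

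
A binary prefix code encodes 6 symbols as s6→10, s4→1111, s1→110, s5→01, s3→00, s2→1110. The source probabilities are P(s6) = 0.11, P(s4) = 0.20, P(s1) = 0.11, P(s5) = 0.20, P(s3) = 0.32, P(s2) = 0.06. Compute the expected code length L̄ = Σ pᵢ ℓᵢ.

L̄ = Σ pᵢ·ℓᵢ = 0.11·2 + 0.20·4 + 0.11·3 + 0.20·2 + 0.32·2 + 0.06·4 = 2.63 bits/symbol.

2.63 bits/symbol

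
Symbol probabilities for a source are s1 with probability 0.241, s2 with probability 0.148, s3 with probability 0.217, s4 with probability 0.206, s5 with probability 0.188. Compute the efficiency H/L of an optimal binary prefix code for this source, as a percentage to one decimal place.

Entropy H = −Σ p log₂ p ≈ 2.3038 bits.
Huffman merges: 37/250+47/250→42/125; 103/500+217/1000→423/1000; 241/1000+42/125→577/1000; 423/1000+577/1000→1. L = 292/125 ≈ 2.3360.
Efficiency = H/L = 2.3038/2.3360 = 98.6%.

98.6%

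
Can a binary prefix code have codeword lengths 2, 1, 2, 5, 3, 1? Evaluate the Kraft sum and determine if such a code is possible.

With common denominator 2^5 = 32: Σ 2^(−ℓᵢ) = 8/32 + 16/32 + 8/32 + 1/32 + 4/32 + 16/32 = 53/32 = 1.65625.
Kraft's inequality requires Σ ≤ 1; here Σ = 1.65625 > 1, so no such prefix code exists.

1.65625; no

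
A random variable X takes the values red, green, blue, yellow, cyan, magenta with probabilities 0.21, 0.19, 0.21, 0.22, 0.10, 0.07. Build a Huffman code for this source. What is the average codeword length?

2.53 bits/symbol

Repeatedly combine the two least-probable nodes; the expected code length is the sum of the merged weights.
merge 7/100 + 1/10 → 17/100
merge 17/100 + 19/100 → 9/25
merge 21/100 + 21/100 → 21/50
merge 11/50 + 9/25 → 29/50
merge 21/50 + 29/50 → 1
L = 17/100 + 9/25 + 21/50 + 29/50 + 1 = 253/100 = 2.53 bits/symbol.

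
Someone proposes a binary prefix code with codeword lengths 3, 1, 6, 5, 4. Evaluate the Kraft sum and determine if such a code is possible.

With common denominator 2^6 = 64: Σ 2^(−ℓᵢ) = 8/64 + 32/64 + 1/64 + 2/64 + 4/64 = 47/64 = 0.734375.
Kraft's inequality requires Σ ≤ 1; here Σ = 0.734375 ≤ 1, so such a prefix code exists.

0.734375; yes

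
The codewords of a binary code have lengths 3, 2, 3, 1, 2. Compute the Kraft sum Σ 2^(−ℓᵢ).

With common denominator 2^3 = 8: Σ 2^(−ℓᵢ) = 1/8 + 2/8 + 1/8 + 4/8 + 2/8 = 10/8 = 1.25.

1.25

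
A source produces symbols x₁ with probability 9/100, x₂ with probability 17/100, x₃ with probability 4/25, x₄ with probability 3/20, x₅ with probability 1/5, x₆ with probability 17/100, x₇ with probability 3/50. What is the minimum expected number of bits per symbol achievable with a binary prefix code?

2.78 bits/symbol

Repeatedly combine the two least-probable nodes; the expected code length is the sum of the merged weights.
merge 3/50 + 9/100 → 3/20
merge 3/20 + 3/20 → 3/10
merge 4/25 + 17/100 → 33/100
merge 17/100 + 1/5 → 37/100
merge 3/10 + 33/100 → 63/100
merge 37/100 + 63/100 → 1
L = 3/20 + 3/10 + 33/100 + 37/100 + 63/100 + 1 = 139/50 = 2.78 bits/symbol.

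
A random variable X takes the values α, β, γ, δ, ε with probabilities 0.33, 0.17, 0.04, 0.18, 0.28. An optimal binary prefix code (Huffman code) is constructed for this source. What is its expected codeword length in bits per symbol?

Repeatedly combine the two least-probable nodes; the expected code length is the sum of the merged weights.
merge 1/25 + 17/100 → 21/100
merge 9/50 + 21/100 → 39/100
merge 7/25 + 33/100 → 61/100
merge 39/100 + 61/100 → 1
L = 21/100 + 39/100 + 61/100 + 1 = 221/100 = 2.21 bits/symbol.

2.21 bits/symbol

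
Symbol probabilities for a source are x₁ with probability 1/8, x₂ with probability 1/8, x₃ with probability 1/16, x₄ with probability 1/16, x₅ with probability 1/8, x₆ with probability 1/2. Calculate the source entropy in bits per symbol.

Each probability is a power of 1/2, so log₂(1/p) is an integer.
H = Σ p·log₂(1/p) = 1/8·3 + 1/8·3 + 1/16·4 + 1/16·4 + 1/8·3 + 1/2·1 = 2.125 bits.

2.125 bits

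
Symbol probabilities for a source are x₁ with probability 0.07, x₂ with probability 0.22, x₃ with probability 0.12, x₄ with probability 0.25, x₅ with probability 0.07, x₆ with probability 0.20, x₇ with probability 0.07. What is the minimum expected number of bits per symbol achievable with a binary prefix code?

Repeatedly combine the two least-probable nodes; the expected code length is the sum of the merged weights.
merge 7/100 + 7/100 → 7/50
merge 7/100 + 3/25 → 19/100
merge 7/50 + 19/100 → 33/100
merge 1/5 + 11/50 → 21/50
merge 1/4 + 33/100 → 29/50
merge 21/50 + 29/50 → 1
L = 7/50 + 19/100 + 33/100 + 21/50 + 29/50 + 1 = 133/50 = 2.66 bits/symbol.

2.66 bits/symbol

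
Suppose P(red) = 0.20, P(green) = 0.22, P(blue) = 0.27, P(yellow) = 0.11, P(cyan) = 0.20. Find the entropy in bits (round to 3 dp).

H = −Σ pᵢ log₂ pᵢ.
−0.20·log₂(0.20) = 0.4644
−0.22·log₂(0.22) = 0.4806
−0.27·log₂(0.27) = 0.5100
−0.11·log₂(0.11) = 0.3503
−0.20·log₂(0.20) = 0.4644
Sum ≈ 2.2697 → 2.270 bits.

2.270 bits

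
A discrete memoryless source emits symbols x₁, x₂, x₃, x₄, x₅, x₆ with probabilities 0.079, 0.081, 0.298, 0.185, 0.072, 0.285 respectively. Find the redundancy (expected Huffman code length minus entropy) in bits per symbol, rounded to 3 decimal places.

Entropy H = −Σ p log₂ p ≈ 2.3433 bits.
Huffman merges: 9/125+79/1000→151/1000; 81/1000+151/1000→29/125; 37/200+29/125→417/1000; 57/200+149/500→583/1000; 417/1000+583/1000→1. L = 2383/1000 ≈ 2.3830.
L − H = 2.3830 − 2.3433 = 0.040 bits.

0.040 bits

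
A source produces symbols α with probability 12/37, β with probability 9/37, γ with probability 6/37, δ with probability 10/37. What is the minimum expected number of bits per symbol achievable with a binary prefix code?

2 bits/symbol

Repeatedly combine the two least-probable nodes; the expected code length is the sum of the merged weights.
merge 6/37 + 9/37 → 15/37
merge 10/37 + 12/37 → 22/37
merge 15/37 + 22/37 → 1
L = 15/37 + 22/37 + 1 = 2 bits/symbol.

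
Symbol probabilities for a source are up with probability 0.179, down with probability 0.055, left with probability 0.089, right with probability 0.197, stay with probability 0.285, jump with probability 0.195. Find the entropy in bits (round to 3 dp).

H = −Σ pᵢ log₂ pᵢ.
−0.179·log₂(0.179) = 0.4443
−0.055·log₂(0.055) = 0.2301
−0.089·log₂(0.089) = 0.3106
−0.197·log₂(0.197) = 0.4617
−0.285·log₂(0.285) = 0.5161
−0.195·log₂(0.195) = 0.4599
Sum ≈ 2.4228 → 2.423 bits.

2.423 bits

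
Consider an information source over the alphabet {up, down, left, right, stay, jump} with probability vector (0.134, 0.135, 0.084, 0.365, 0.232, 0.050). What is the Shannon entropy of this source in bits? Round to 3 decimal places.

H = −Σ pᵢ log₂ pᵢ.
−0.134·log₂(0.134) = 0.3886
−0.135·log₂(0.135) = 0.3900
−0.084·log₂(0.084) = 0.3002
−0.365·log₂(0.365) = 0.5307
−0.232·log₂(0.232) = 0.4890
−0.050·log₂(0.050) = 0.2161
Sum ≈ 2.3146 → 2.315 bits.

2.315 bits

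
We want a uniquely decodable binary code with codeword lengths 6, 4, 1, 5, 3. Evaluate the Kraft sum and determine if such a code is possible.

With common denominator 2^6 = 64: Σ 2^(−ℓᵢ) = 1/64 + 4/64 + 32/64 + 2/64 + 8/64 = 47/64 = 0.734375.
Kraft's inequality requires Σ ≤ 1; here Σ = 0.734375 ≤ 1, so such a prefix code exists.

0.734375; yes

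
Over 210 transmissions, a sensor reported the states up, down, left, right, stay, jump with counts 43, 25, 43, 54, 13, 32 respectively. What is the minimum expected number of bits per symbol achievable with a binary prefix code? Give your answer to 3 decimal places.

Probabilities are the counts divided by 210.
Repeatedly combine the two least-probable nodes; the expected code length is the sum of the merged weights.
merge 13/210 + 5/42 → 19/105
merge 16/105 + 19/105 → 1/3
merge 43/210 + 43/210 → 43/105
merge 9/35 + 1/3 → 62/105
merge 43/105 + 62/105 → 1
L = 19/105 + 1/3 + 43/105 + 62/105 + 1 = 88/35 ≈ 2.514 bits/symbol.

2.514 bits/symbol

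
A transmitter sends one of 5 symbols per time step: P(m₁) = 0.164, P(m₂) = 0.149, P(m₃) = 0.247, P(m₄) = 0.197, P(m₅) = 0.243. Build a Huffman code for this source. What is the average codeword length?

Repeatedly combine the two least-probable nodes; the expected code length is the sum of the merged weights.
merge 149/1000 + 41/250 → 313/1000
merge 197/1000 + 243/1000 → 11/25
merge 247/1000 + 313/1000 → 14/25
merge 11/25 + 14/25 → 1
L = 313/1000 + 11/25 + 14/25 + 1 = 2313/1000 = 2.313 bits/symbol.

2.313 bits/symbol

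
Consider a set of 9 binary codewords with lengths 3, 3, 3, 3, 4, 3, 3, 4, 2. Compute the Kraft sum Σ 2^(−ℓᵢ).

With common denominator 2^4 = 16: Σ 2^(−ℓᵢ) = 2/16 + 2/16 + 2/16 + 2/16 + 1/16 + 2/16 + 2/16 + 1/16 + 4/16 = 18/16 = 1.125.

1.125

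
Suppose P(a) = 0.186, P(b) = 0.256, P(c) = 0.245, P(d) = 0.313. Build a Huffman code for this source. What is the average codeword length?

Repeatedly combine the two least-probable nodes; the expected code length is the sum of the merged weights.
merge 93/500 + 49/200 → 431/1000
merge 32/125 + 313/1000 → 569/1000
merge 431/1000 + 569/1000 → 1
L = 431/1000 + 569/1000 + 1 = 2 bits/symbol.

2 bits/symbol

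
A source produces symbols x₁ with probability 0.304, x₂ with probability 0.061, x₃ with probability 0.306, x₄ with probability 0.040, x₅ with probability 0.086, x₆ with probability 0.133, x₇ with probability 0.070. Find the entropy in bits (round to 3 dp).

2.437 bits

H = −Σ pᵢ log₂ pᵢ.
−0.304·log₂(0.304) = 0.5222
−0.061·log₂(0.061) = 0.2461
−0.306·log₂(0.306) = 0.5228
−0.040·log₂(0.040) = 0.1858
−0.086·log₂(0.086) = 0.3044
−0.133·log₂(0.133) = 0.3871
−0.070·log₂(0.070) = 0.2686
Sum ≈ 2.4369 → 2.437 bits.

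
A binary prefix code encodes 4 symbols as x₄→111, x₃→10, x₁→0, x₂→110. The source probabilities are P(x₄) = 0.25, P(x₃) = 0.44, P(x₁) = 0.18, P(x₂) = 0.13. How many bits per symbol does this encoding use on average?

L̄ = Σ pᵢ·ℓᵢ = 0.25·3 + 0.44·2 + 0.18·1 + 0.13·3 = 2.2 bits/symbol.

2.2 bits/symbol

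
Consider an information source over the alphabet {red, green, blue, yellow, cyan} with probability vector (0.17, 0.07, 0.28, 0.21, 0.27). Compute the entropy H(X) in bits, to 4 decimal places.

H = −Σ pᵢ log₂ pᵢ.
−0.17·log₂(0.17) = 0.4346
−0.07·log₂(0.07) = 0.2686
−0.28·log₂(0.28) = 0.5142
−0.21·log₂(0.21) = 0.4728
−0.27·log₂(0.27) = 0.5100
Sum ≈ 2.2002 → 2.2002 bits.

2.2002 bits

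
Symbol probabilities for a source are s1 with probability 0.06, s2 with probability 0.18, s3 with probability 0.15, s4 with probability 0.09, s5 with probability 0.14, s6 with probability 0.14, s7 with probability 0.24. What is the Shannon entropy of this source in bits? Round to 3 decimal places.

H = −Σ pᵢ log₂ pᵢ.
−0.06·log₂(0.06) = 0.2435
−0.18·log₂(0.18) = 0.4453
−0.15·log₂(0.15) = 0.4105
−0.09·log₂(0.09) = 0.3127
−0.14·log₂(0.14) = 0.3971
−0.14·log₂(0.14) = 0.3971
−0.24·log₂(0.24) = 0.4941
Sum ≈ 2.7004 → 2.700 bits.

2.700 bits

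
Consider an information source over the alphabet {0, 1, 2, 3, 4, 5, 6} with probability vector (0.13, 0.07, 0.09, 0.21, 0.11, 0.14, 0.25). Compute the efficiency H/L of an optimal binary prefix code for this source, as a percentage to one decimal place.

99.4%

Entropy H = −Σ p log₂ p ≈ 2.6841 bits.
Huffman merges: 7/100+9/100→4/25; 11/100+13/100→6/25; 7/50+4/25→3/10; 21/100+6/25→9/20; 1/4+3/10→11/20; 9/20+11/20→1. L = 27/10 ≈ 2.7000.
Efficiency = H/L = 2.6841/2.7000 = 99.4%.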